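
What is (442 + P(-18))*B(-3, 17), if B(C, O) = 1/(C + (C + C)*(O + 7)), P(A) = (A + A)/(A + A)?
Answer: -443/147 ≈ -3.0136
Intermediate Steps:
P(A) = 1 (P(A) = (2*A)/((2*A)) = (2*A)*(1/(2*A)) = 1)
B(C, O) = 1/(C + 2*C*(7 + O)) (B(C, O) = 1/(C + (2*C)*(7 + O)) = 1/(C + 2*C*(7 + O)))
(442 + P(-18))*B(-3, 17) = (442 + 1)*(1/((-3)*(15 + 2*17))) = 443*(-1/(3*(15 + 34))) = 443*(-1/3/49) = 443*(-1/3*1/49) = 443*(-1/147) = -443/147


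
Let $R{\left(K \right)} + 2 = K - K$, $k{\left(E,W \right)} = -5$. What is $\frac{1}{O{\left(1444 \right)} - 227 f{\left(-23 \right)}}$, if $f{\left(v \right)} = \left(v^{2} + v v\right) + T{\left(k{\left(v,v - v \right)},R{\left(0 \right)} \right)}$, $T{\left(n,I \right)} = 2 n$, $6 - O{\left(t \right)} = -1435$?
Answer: $- \frac{1}{236455} \approx -4.2291 \cdot 10^{-6}$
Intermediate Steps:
$O{\left(t \right)} = 1441$ ($O{\left(t \right)} = 6 - -1435 = 6 + 1435 = 1441$)
$R{\left(K \right)} = -2$ ($R{\left(K \right)} = -2 + \left(K - K\right) = -2 + 0 = -2$)
$f{\left(v \right)} = -10 + 2 v^{2}$ ($f{\left(v \right)} = \left(v^{2} + v v\right) + 2 \left(-5\right) = \left(v^{2} + v^{2}\right) - 10 = 2 v^{2} - 10 = -10 + 2 v^{2}$)
$\frac{1}{O{\left(1444 \right)} - 227 f{\left(-23 \right)}} = \frac{1}{1441 - 227 \left(-10 + 2 \left(-23\right)^{2}\right)} = \frac{1}{1441 - 227 \left(-10 + 2 \cdot 529\right)} = \frac{1}{1441 - 227 \left(-10 + 1058\right)} = \frac{1}{1441 - 237896} = \frac{1}{-236455} = - \frac{1}{236455}$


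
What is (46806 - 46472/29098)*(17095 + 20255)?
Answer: 25433753586300/14549 ≈ 1.7481e+9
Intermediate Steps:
(46806 - 46472/29098)*(17095 + 20255) = (46806 - 46472*1/29098)*37350 = (46806 - 23236/14549)*37350 = (680957258/14549)*37350 = 25433753586300/14549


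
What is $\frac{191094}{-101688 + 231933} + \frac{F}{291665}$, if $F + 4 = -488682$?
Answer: $- \frac{47960464}{230229745} \approx -0.20832$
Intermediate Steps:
$F = -488686$ ($F = -4 - 488682 = -488686$)
$\frac{191094}{-101688 + 231933} + \frac{F}{291665} = \frac{191094}{-101688 + 231933} - \frac{488686}{291665} = \frac{191094}{130245} - \frac{44426}{26515} = 191094 \cdot \frac{1}{130245} - \frac{44426}{26515} = \frac{63698}{43415} - \frac{44426}{26515} = - \frac{47960464}{230229745}$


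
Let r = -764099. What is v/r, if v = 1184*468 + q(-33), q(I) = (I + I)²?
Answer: -558468/764099 ≈ -0.73088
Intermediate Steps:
q(I) = 4*I² (q(I) = (2*I)² = 4*I²)
v = 558468 (v = 1184*468 + 4*(-33)² = 554112 + 4*1089 = 554112 + 4356 = 558468)
v/r = 558468/(-764099) = 558468*(-1/764099) = -558468/764099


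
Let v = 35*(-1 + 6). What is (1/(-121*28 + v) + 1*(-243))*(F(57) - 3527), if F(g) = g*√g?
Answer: 2753740520/3213 - 14834440*√57/1071 ≈ 7.5249e+5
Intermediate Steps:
F(g) = g^(3/2)
v = 175 (v = 35*5 = 175)
(1/(-121*28 + v) + 1*(-243))*(F(57) - 3527) = (1/(-121*28 + 175) + 1*(-243))*(57^(3/2) - 3527) = (1/(-3388 + 175) - 243)*(57*√57 - 3527) = (1/(-3213) - 243)*(-3527 + 57*√57) = (-1/3213 - 243)*(-3527 + 57*√57) = -780760*(-3527 + 57*√57)/3213 = 2753740520/3213 - 14834440*√57/1071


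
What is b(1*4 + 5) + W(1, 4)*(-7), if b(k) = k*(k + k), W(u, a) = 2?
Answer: 148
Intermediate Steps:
b(k) = 2*k² (b(k) = k*(2*k) = 2*k²)
b(1*4 + 5) + W(1, 4)*(-7) = 2*(1*4 + 5)² + 2*(-7) = 2*(4 + 5)² - 14 = 2*9² - 14 = 2*81 - 14 = 162 - 14 = 148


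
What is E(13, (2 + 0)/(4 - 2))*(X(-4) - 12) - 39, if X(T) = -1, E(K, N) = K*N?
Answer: -208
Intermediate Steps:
E(13, (2 + 0)/(4 - 2))*(X(-4) - 12) - 39 = (13*((2 + 0)/(4 - 2)))*(-1 - 12) - 39 = (13*(2/2))*(-13) - 39 = (13*(2*(½)))*(-13) - 39 = (13*1)*(-13) - 39 = 13*(-13) - 39 = -169 - 39 = -208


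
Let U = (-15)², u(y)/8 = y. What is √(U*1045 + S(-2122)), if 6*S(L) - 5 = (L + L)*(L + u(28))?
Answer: √6310578/2 ≈ 1256.0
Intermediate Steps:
u(y) = 8*y
S(L) = ⅚ + L*(224 + L)/3 (S(L) = ⅚ + ((L + L)*(L + 8*28))/6 = ⅚ + ((2*L)*(L + 224))/6 = ⅚ + ((2*L)*(224 + L))/6 = ⅚ + (2*L*(224 + L))/6 = ⅚ + L*(224 + L)/3)
U = 225
√(U*1045 + S(-2122)) = √(225*1045 + (⅚ + (⅓)*(-2122)² + (224/3)*(-2122))) = √(235125 + (⅚ + (⅓)*4502884 - 475328/3)) = √(235125 + (⅚ + 4502884/3 - 475328/3)) = √(235125 + 2685039/2) = √(3155289/2) = √6310578/2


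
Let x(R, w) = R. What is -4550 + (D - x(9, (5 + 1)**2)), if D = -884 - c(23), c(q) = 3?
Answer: -5446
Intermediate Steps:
D = -887 (D = -884 - 1*3 = -884 - 3 = -887)
-4550 + (D - x(9, (5 + 1)**2)) = -4550 + (-887 - 1*9) = -4550 + (-887 - 9) = -4550 - 896 = -5446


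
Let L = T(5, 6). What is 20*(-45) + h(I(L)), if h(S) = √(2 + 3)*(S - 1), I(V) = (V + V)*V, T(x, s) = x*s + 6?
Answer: -900 + 2591*√5 ≈ 4893.7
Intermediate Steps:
T(x, s) = 6 + s*x (T(x, s) = s*x + 6 = 6 + s*x)
L = 36 (L = 6 + 6*5 = 6 + 30 = 36)
I(V) = 2*V² (I(V) = (2*V)*V = 2*V²)
h(S) = √5*(-1 + S)
20*(-45) + h(I(L)) = 20*(-45) + √5*(-1 + 2*36²) = -900 + √5*(-1 + 2*1296) = -900 + √5*(-1 + 2592) = -900 + √5*2591 = -900 + 2591*√5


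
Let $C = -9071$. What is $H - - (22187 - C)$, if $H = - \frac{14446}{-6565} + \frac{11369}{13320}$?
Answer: $\frac{546729574921}{17489160} \approx 31261.0$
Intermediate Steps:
$H = \frac{53411641}{17489160}$ ($H = \left(-14446\right) \left(- \frac{1}{6565}\right) + 11369 \cdot \frac{1}{13320} = \frac{14446}{6565} + \frac{11369}{13320} = \frac{53411641}{17489160} \approx 3.054$)
$H - - (22187 - C) = \frac{53411641}{17489160} - - (22187 - -9071) = \frac{53411641}{17489160} - - (22187 + 9071) = \frac{53411641}{17489160} - \left(-1\right) 31258 = \frac{53411641}{17489160} - -31258 = \frac{53411641}{17489160} + 31258 = \frac{546729574921}{17489160}$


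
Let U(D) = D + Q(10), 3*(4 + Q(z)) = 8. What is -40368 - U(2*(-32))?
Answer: -120908/3 ≈ -40303.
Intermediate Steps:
Q(z) = -4/3 (Q(z) = -4 + (⅓)*8 = -4 + 8/3 = -4/3)
U(D) = -4/3 + D (U(D) = D - 4/3 = -4/3 + D)
-40368 - U(2*(-32)) = -40368 - (-4/3 + 2*(-32)) = -40368 - (-4/3 - 64) = -40368 - 1*(-196/3) = -40368 + 196/3 = -120908/3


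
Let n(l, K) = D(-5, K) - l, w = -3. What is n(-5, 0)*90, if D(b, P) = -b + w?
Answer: 630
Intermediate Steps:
D(b, P) = -3 - b (D(b, P) = -b - 3 = -3 - b)
n(l, K) = 2 - l (n(l, K) = (-3 - 1*(-5)) - l = (-3 + 5) - l = 2 - l)
n(-5, 0)*90 = (2 - 1*(-5))*90 = (2 + 5)*90 = 7*90 = 630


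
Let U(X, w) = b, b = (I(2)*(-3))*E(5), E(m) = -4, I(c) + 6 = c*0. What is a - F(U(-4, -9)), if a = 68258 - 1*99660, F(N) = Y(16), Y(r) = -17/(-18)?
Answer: -565253/18 ≈ -31403.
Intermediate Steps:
I(c) = -6 (I(c) = -6 + c*0 = -6 + 0 = -6)
Y(r) = 17/18 (Y(r) = -17*(-1/18) = 17/18)
b = -72 (b = -6*(-3)*(-4) = 18*(-4) = -72)
U(X, w) = -72
F(N) = 17/18
a = -31402 (a = 68258 - 99660 = -31402)
a - F(U(-4, -9)) = -31402 - 1*17/18 = -31402 - 17/18 = -565253/18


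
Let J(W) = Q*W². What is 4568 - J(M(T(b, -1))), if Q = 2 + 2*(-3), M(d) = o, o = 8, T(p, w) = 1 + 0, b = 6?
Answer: 4824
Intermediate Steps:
T(p, w) = 1
M(d) = 8
Q = -4 (Q = 2 - 6 = -4)
J(W) = -4*W²
4568 - J(M(T(b, -1))) = 4568 - (-4)*8² = 4568 - (-4)*64 = 4568 - 1*(-256) = 4568 + 256 = 4824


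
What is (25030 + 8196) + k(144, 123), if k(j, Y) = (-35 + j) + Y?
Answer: 33458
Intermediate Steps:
k(j, Y) = -35 + Y + j
(25030 + 8196) + k(144, 123) = (25030 + 8196) + (-35 + 123 + 144) = 33226 + 232 = 33458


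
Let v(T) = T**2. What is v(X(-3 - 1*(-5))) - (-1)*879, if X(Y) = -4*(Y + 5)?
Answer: 1663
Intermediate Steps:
X(Y) = -20 - 4*Y (X(Y) = -4*(5 + Y) = -20 - 4*Y)
v(X(-3 - 1*(-5))) - (-1)*879 = (-20 - 4*(-3 - 1*(-5)))**2 - (-1)*879 = (-20 - 4*(-3 + 5))**2 - 1*(-879) = (-20 - 4*2)**2 + 879 = (-20 - 8)**2 + 879 = (-28)**2 + 879 = 784 + 879 = 1663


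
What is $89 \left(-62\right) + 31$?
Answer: $-5487$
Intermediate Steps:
$89 \left(-62\right) + 31 = -5518 + 31 = -5487$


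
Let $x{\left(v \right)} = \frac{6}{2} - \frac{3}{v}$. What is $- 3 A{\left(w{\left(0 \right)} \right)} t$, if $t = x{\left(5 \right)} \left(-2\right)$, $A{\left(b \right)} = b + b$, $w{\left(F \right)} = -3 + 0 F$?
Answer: $- \frac{432}{5} \approx -86.4$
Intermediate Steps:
$w{\left(F \right)} = -3$ ($w{\left(F \right)} = -3 + 0 = -3$)
$A{\left(b \right)} = 2 b$
$x{\left(v \right)} = 3 - \frac{3}{v}$ ($x{\left(v \right)} = 6 \cdot \frac{1}{2} - \frac{3}{v} = 3 - \frac{3}{v}$)
$t = - \frac{24}{5}$ ($t = \left(3 - \frac{3}{5}\right) \left(-2\right) = \frac{12}{5} \left(-2\right) = - \frac{24}{5} \approx -4.8$)
$- 3 A{\left(w{\left(0 \right)} \right)} t = - 3 \cdot 2 \left(-3\right) \left(- \frac{24}{5}\right) = \left(-3\right) \left(-6\right) \left(- \frac{24}{5}\right) = 18 \left(- \frac{24}{5}\right) = - \frac{432}{5}$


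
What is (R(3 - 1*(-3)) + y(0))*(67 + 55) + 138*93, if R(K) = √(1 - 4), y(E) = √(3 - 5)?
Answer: 12834 + 122*I*√2 + 122*I*√3 ≈ 12834.0 + 383.84*I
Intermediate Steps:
y(E) = I*√2 (y(E) = √(-2) = I*√2)
R(K) = I*√3 (R(K) = √(-3) = I*√3)
(R(3 - 1*(-3)) + y(0))*(67 + 55) + 138*93 = (I*√3 + I*√2)*(67 + 55) + 138*93 = (I*√2 + I*√3)*122 + 12834 = (122*I*√2 + 122*I*√3) + 12834 = 12834 + 122*I*√2 + 122*I*√3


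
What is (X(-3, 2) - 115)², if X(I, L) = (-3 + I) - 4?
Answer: 15625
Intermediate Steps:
X(I, L) = -7 + I
(X(-3, 2) - 115)² = ((-7 - 3) - 115)² = (-10 - 115)² = (-125)² = 15625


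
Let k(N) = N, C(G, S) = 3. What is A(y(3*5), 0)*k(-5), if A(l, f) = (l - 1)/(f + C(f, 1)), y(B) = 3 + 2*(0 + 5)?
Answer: -20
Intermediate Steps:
y(B) = 13 (y(B) = 3 + 2*5 = 3 + 10 = 13)
A(l, f) = (-1 + l)/(3 + f) (A(l, f) = (l - 1)/(f + 3) = (-1 + l)/(3 + f))
A(y(3*5), 0)*k(-5) = ((-1 + 13)/(3 + 0))*(-5) = (12/3)*(-5) = ((⅓)*12)*(-5) = 4*(-5) = -20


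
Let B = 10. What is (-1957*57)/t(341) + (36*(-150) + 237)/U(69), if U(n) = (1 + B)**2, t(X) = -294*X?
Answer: -15276181/367598 ≈ -41.557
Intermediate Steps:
U(n) = 121 (U(n) = (1 + 10)**2 = 11**2 = 121)
(-1957*57)/t(341) + (36*(-150) + 237)/U(69) = (-1957*57)/((-294*341)) + (36*(-150) + 237)/121 = -111549/(-100254) + (-5400 + 237)*(1/121) = -111549*(-1/100254) - 5163*1/121 = 37183/33418 - 5163/121 = -15276181/367598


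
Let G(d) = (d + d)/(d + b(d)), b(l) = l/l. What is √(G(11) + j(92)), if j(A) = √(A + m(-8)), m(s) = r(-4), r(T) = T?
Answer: √(66 + 72*√22)/6 ≈ 3.3488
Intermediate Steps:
b(l) = 1
m(s) = -4
G(d) = 2*d/(1 + d) (G(d) = (d + d)/(d + 1) = (2*d)/(1 + d) = 2*d/(1 + d))
j(A) = √(-4 + A) (j(A) = √(A - 4) = √(-4 + A))
√(G(11) + j(92)) = √(2*11/(1 + 11) + √(-4 + 92)) = √(2*11/12 + √88) = √(2*11*(1/12) + 2*√22) = √(11/6 + 2*√22)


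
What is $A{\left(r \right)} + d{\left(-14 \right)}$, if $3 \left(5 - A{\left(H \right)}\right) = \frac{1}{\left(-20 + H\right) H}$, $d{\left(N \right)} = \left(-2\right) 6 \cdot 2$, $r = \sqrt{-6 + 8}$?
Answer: $- \frac{22685}{1194} + \frac{5 \sqrt{2}}{597} \approx -18.987$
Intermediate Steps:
$r = \sqrt{2} \approx 1.4142$
$d{\left(N \right)} = -24$ ($d{\left(N \right)} = \left(-12\right) 2 = -24$)
$A{\left(H \right)} = 5 - \frac{1}{3 H \left(-20 + H\right)}$ ($A{\left(H \right)} = 5 - \frac{\frac{1}{-20 + H} \frac{1}{H}}{3} = 5 - \frac{\frac{1}{H} \frac{1}{-20 + H}}{3} = 5 - \frac{1}{3 H \left(-20 + H\right)}$)
$A{\left(r \right)} + d{\left(-14 \right)} = \frac{-1 - 300 \sqrt{2} + 15 \left(\sqrt{2}\right)^{2}}{3 \sqrt{2} \left(-20 + \sqrt{2}\right)} - 24 = \frac{\frac{\sqrt{2}}{2} \left(-1 - 300 \sqrt{2} + 15 \cdot 2\right)}{3 \left(-20 + \sqrt{2}\right)} - 24 = \frac{\frac{\sqrt{2}}{2} \left(-1 - 300 \sqrt{2} + 30\right)}{3 \left(-20 + \sqrt{2}\right)} - 24 = \frac{\frac{\sqrt{2}}{2} \left(29 - 300 \sqrt{2}\right)}{3 \left(-20 + \sqrt{2}\right)} - 24 = \frac{\sqrt{2} \left(29 - 300 \sqrt{2}\right)}{6 \left(-20 + \sqrt{2}\right)} - 24 = -24 + \frac{\sqrt{2} \left(29 - 300 \sqrt{2}\right)}{6 \left(-20 + \sqrt{2}\right)}$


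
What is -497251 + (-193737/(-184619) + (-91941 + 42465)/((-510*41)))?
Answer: -319927711014246/643397215 ≈ -4.9725e+5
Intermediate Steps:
-497251 + (-193737/(-184619) + (-91941 + 42465)/((-510*41))) = -497251 + (-193737*(-1/184619) - 49476/(-20910)) = -497251 + (193737/184619 - 49476*(-1/20910)) = -497251 + (193737/184619 + 8246/3485) = -497251 + 2197541719/643397215 = -319927711014246/643397215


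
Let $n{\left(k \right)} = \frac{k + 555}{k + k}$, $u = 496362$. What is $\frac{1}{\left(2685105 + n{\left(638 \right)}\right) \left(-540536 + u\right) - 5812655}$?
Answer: $- \frac{638}{75678081259941} \approx -8.4305 \cdot 10^{-12}$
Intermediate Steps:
$n{\left(k \right)} = \frac{555 + k}{2 k}$
$\frac{1}{\left(2685105 + n{\left(638 \right)}\right) \left(-540536 + u\right) - 5812655} = \frac{1}{\left(2685105 + \frac{555 + 638}{2 \cdot 638}\right) \left(-540536 + 496362\right) - 5812655} = \frac{1}{\left(2685105 + \frac{1}{2} \cdot \frac{1}{638} \cdot 1193\right) \left(-44174\right) - 5812655} = \frac{1}{\left(2685105 + \frac{1193}{1276}\right) \left(-44174\right) - 5812655} = \frac{1}{\frac{3426195173}{1276} \left(-44174\right) - 5812655} = \frac{1}{- \frac{75674372786051}{638} - 5812655} = \frac{1}{- \frac{75678081259941}{638}} = - \frac{638}{75678081259941}$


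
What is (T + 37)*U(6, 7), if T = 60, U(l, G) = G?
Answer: 679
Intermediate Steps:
(T + 37)*U(6, 7) = (60 + 37)*7 = 97*7 = 679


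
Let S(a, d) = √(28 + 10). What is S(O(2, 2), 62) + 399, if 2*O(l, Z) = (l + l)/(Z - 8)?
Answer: 399 + √38 ≈ 405.16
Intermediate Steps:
O(l, Z) = l/(-8 + Z) (O(l, Z) = ((l + l)/(Z - 8))/2 = ((2*l)/(-8 + Z))/2 = (2*l/(-8 + Z))/2 = l/(-8 + Z))
S(a, d) = √38
S(O(2, 2), 62) + 399 = √38 + 399 = 399 + √38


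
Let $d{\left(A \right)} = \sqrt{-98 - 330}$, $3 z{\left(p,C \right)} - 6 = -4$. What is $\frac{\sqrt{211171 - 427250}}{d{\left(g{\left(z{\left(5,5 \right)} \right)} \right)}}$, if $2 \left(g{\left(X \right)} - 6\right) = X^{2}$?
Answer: $\frac{\sqrt{23120453}}{214} \approx 22.469$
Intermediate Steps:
$z{\left(p,C \right)} = \frac{2}{3}$ ($z{\left(p,C \right)} = 2 + \frac{1}{3} \left(-4\right) = 2 - \frac{4}{3} = \frac{2}{3}$)
$g{\left(X \right)} = 6 + \frac{X^{2}}{2}$
$d{\left(A \right)} = 2 i \sqrt{107}$ ($d{\left(A \right)} = \sqrt{-428} = 2 i \sqrt{107}$)
$\frac{\sqrt{211171 - 427250}}{d{\left(g{\left(z{\left(5,5 \right)} \right)} \right)}} = \frac{\sqrt{211171 - 427250}}{2 i \sqrt{107}} = \sqrt{-216079} \left(- \frac{i \sqrt{107}}{214}\right) = i \sqrt{216079} \left(- \frac{i \sqrt{107}}{214}\right) = \frac{\sqrt{23120453}}{214}$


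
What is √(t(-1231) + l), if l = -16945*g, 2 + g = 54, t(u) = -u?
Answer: I*√879909 ≈ 938.04*I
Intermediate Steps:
g = 52 (g = -2 + 54 = 52)
l = -881140 (l = -16945*52 = -881140)
√(t(-1231) + l) = √(-1*(-1231) - 881140) = √(1231 - 881140) = √(-879909) = I*√879909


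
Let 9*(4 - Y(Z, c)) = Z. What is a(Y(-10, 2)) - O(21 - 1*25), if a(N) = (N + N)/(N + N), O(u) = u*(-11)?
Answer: -43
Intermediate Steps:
Y(Z, c) = 4 - Z/9
O(u) = -11*u
a(N) = 1 (a(N) = (2*N)/((2*N)) = (2*N)*(1/(2*N)) = 1)
a(Y(-10, 2)) - O(21 - 1*25) = 1 - (-11)*(21 - 1*25) = 1 - (-11)*(21 - 25) = 1 - (-11)*(-4) = 1 - 1*44 = 1 - 44 = -43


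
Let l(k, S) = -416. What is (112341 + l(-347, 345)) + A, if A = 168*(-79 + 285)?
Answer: 146533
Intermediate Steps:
A = 34608 (A = 168*206 = 34608)
(112341 + l(-347, 345)) + A = (112341 - 416) + 34608 = 111925 + 34608 = 146533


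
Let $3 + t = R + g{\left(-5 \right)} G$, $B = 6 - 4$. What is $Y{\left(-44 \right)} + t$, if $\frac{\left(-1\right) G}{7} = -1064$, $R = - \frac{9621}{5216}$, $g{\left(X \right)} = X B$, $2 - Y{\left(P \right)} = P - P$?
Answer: $- \frac{388502517}{5216} \approx -74483.0$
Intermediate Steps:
$Y{\left(P \right)} = 2$ ($Y{\left(P \right)} = 2 - \left(P - P\right) = 2 - 0 = 2 + 0 = 2$)
$B = 2$
$g{\left(X \right)} = 2 X$ ($g{\left(X \right)} = X 2 = 2 X$)
$R = - \frac{9621}{5216}$ ($R = \left(-9621\right) \frac{1}{5216} = - \frac{9621}{5216} \approx -1.8445$)
$G = 7448$ ($G = \left(-7\right) \left(-1064\right) = 7448$)
$t = - \frac{388512949}{5216}$ ($t = -3 + \left(- \frac{9621}{5216} + 2 \left(-5\right) 7448\right) = -3 - \frac{388497301}{5216} = - \frac{388512949}{5216} \approx -74485.0$)
$Y{\left(-44 \right)} + t = 2 - \frac{388512949}{5216} = - \frac{388502517}{5216}$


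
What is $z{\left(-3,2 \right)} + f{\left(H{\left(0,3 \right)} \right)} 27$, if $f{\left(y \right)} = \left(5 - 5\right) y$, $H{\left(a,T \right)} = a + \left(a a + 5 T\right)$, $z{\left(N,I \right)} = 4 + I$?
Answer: $6$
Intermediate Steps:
$H{\left(a,T \right)} = a + a^{2} + 5 T$ ($H{\left(a,T \right)} = a + \left(a^{2} + 5 T\right) = a + a^{2} + 5 T$)
$f{\left(y \right)} = 0$ ($f{\left(y \right)} = 0 y = 0$)
$z{\left(-3,2 \right)} + f{\left(H{\left(0,3 \right)} \right)} 27 = \left(4 + 2\right) + 0 \cdot 27 = 6 + 0 = 6$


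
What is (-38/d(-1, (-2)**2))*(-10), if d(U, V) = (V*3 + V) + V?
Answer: 19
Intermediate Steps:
d(U, V) = 5*V (d(U, V) = (3*V + V) + V = 4*V + V = 5*V)
(-38/d(-1, (-2)**2))*(-10) = (-38/(5*(-2)**2))*(-10) = (-38/(5*4))*(-10) = (-38/20)*(-10) = ((1/20)*(-38))*(-10) = -19/10*(-10) = 19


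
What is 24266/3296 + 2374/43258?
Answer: 264380833/35644592 ≈ 7.4171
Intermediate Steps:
24266/3296 + 2374/43258 = 24266*(1/3296) + 2374*(1/43258) = 12133/1648 + 1187/21629 = 264380833/35644592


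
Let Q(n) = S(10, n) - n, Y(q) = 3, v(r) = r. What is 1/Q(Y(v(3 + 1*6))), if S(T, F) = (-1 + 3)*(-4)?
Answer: -1/11 ≈ -0.090909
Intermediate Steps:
S(T, F) = -8 (S(T, F) = 2*(-4) = -8)
Q(n) = -8 - n
1/Q(Y(v(3 + 1*6))) = 1/(-8 - 1*3) = 1/(-8 - 3) = 1/(-11) = -1/11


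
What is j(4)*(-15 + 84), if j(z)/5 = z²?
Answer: 5520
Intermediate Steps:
j(z) = 5*z²
j(4)*(-15 + 84) = (5*4²)*(-15 + 84) = (5*16)*69 = 80*69 = 5520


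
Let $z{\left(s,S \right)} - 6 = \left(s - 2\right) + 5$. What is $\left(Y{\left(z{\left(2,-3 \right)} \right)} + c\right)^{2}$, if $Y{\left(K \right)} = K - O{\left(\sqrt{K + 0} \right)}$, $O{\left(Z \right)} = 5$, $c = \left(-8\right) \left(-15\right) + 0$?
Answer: $15876$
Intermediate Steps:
$c = 120$ ($c = 120 + 0 = 120$)
$z{\left(s,S \right)} = 9 + s$ ($z{\left(s,S \right)} = 6 + \left(\left(s - 2\right) + 5\right) = 6 + \left(\left(-2 + s\right) + 5\right) = 6 + \left(3 + s\right) = 9 + s$)
$Y{\left(K \right)} = -5 + K$ ($Y{\left(K \right)} = K - 5 = -5 + K$)
$\left(Y{\left(z{\left(2,-3 \right)} \right)} + c\right)^{2} = \left(\left(-5 + \left(9 + 2\right)\right) + 120\right)^{2} = \left(\left(-5 + 11\right) + 120\right)^{2} = \left(6 + 120\right)^{2} = 126^{2} = 15876$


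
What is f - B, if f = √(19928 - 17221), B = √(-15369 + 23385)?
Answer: √2707 - 4*√501 ≈ -37.503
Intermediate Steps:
B = 4*√501 (B = √8016 = 4*√501 ≈ 89.532)
f = √2707 ≈ 52.029
f - B = √2707 - 4*√501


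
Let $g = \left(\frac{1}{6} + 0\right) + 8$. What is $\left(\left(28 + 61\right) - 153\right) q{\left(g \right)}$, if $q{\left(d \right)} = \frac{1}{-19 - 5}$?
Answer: $\frac{8}{3} \approx 2.6667$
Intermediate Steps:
$g = \frac{49}{6}$ ($g = \left(\frac{1}{6} + 0\right) + 8 = \frac{1}{6} + 8 = \frac{49}{6} \approx 8.1667$)
$q{\left(d \right)} = - \frac{1}{24}$ ($q{\left(d \right)} = \frac{1}{-24} = - \frac{1}{24}$)
$\left(\left(28 + 61\right) - 153\right) q{\left(g \right)} = \left(\left(28 + 61\right) - 153\right) \left(- \frac{1}{24}\right) = \left(89 - 153\right) \left(- \frac{1}{24}\right) = \left(-64\right) \left(- \frac{1}{24}\right) = \frac{8}{3}$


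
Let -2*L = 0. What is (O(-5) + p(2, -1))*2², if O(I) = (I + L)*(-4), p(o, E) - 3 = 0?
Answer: 92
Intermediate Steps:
L = 0 (L = -½*0 = 0)
p(o, E) = 3 (p(o, E) = 3 + 0 = 3)
O(I) = -4*I (O(I) = (I + 0)*(-4) = I*(-4) = -4*I)
(O(-5) + p(2, -1))*2² = (-4*(-5) + 3)*2² = (20 + 3)*4 = 23*4 = 92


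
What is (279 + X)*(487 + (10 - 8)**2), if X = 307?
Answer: 287726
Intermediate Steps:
(279 + X)*(487 + (10 - 8)**2) = (279 + 307)*(487 + (10 - 8)**2) = 586*(487 + 2**2) = 586*(487 + 4) = 586*491 = 287726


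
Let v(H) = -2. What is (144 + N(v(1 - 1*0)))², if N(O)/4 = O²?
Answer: 25600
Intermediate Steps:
N(O) = 4*O²
(144 + N(v(1 - 1*0)))² = (144 + 4*(-2)²)² = (144 + 4*4)² = (144 + 16)² = 160² = 25600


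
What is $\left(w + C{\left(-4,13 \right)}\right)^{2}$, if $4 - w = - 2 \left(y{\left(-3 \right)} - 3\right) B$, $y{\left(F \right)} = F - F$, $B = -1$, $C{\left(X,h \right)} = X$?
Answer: $36$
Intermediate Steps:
$y{\left(F \right)} = 0$
$w = 10$ ($w = 4 - - 2 \left(0 - 3\right) \left(-1\right) = 4 - \left(-2\right) \left(-3\right) \left(-1\right) = 4 - 6 \left(-1\right) = 4 - -6 = 4 + 6 = 10$)
$\left(w + C{\left(-4,13 \right)}\right)^{2} = \left(10 - 4\right)^{2} = 6^{2} = 36$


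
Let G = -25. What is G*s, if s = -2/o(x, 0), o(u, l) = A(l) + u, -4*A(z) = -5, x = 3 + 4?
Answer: 200/33 ≈ 6.0606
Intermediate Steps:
x = 7
A(z) = 5/4 (A(z) = -¼*(-5) = 5/4)
o(u, l) = 5/4 + u
s = -8/33 (s = -2/(5/4 + 7) = -2/33/4 = -2*4/33 = -8/33 ≈ -0.24242)
G*s = -25*(-8/33) = 200/33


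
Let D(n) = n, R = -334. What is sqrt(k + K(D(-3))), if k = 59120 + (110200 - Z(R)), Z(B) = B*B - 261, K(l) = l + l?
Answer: sqrt(58019) ≈ 240.87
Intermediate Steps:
K(l) = 2*l
Z(B) = -261 + B**2 (Z(B) = B**2 - 261 = -261 + B**2)
k = 58025 (k = 59120 + (110200 - (-261 + (-334)**2)) = 59120 + (110200 - (-261 + 111556)) = 59120 + (110200 - 1*111295) = 59120 + (110200 - 111295) = 59120 - 1095 = 58025)
sqrt(k + K(D(-3))) = sqrt(58025 + 2*(-3)) = sqrt(58025 - 6) = sqrt(58019)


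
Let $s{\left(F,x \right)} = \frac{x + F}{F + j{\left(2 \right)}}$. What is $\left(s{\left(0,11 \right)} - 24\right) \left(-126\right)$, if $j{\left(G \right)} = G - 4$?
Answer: $3717$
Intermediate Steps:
$j{\left(G \right)} = -4 + G$
$s{\left(F,x \right)} = \frac{F + x}{-2 + F}$ ($s{\left(F,x \right)} = \frac{x + F}{F + \left(-4 + 2\right)} = \frac{F + x}{F - 2} = \frac{F + x}{-2 + F}$)
$\left(s{\left(0,11 \right)} - 24\right) \left(-126\right) = \left(\frac{0 + 11}{-2 + 0} - 24\right) \left(-126\right) = \left(\frac{1}{-2} \cdot 11 - 24\right) \left(-126\right) = \left(\left(- \frac{1}{2}\right) 11 - 24\right) \left(-126\right) = \left(- \frac{11}{2} - 24\right) \left(-126\right) = \left(- \frac{59}{2}\right) \left(-126\right) = 3717$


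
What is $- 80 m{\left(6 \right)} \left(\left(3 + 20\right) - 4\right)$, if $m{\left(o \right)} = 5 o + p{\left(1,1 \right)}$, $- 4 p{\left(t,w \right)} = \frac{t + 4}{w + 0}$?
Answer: $-43700$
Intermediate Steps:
$p{\left(t,w \right)} = - \frac{4 + t}{4 w}$ ($p{\left(t,w \right)} = - \frac{\left(t + 4\right) \frac{1}{w + 0}}{4} = - \frac{\left(4 + t\right) \frac{1}{w}}{4} = - \frac{\frac{1}{w} \left(4 + t\right)}{4} = - \frac{4 + t}{4 w}$)
$m{\left(o \right)} = - \frac{5}{4} + 5 o$ ($m{\left(o \right)} = 5 o + \frac{-4 - 1}{4 \cdot 1} = 5 o + \frac{1}{4} \cdot 1 \left(-4 - 1\right) = 5 o + \frac{1}{4} \cdot 1 \left(-5\right) = 5 o - \frac{5}{4} = - \frac{5}{4} + 5 o$)
$- 80 m{\left(6 \right)} \left(\left(3 + 20\right) - 4\right) = - 80 \left(- \frac{5}{4} + 5 \cdot 6\right) \left(\left(3 + 20\right) - 4\right) = - 80 \left(- \frac{5}{4} + 30\right) \left(23 - 4\right) = \left(-80\right) \frac{115}{4} \cdot 19 = \left(-2300\right) 19 = -43700$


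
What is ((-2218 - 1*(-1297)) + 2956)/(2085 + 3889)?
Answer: 2035/5974 ≈ 0.34064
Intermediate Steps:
((-2218 - 1*(-1297)) + 2956)/(2085 + 3889) = ((-2218 + 1297) + 2956)/5974 = (-921 + 2956)*(1/5974) = 2035*(1/5974) = 2035/5974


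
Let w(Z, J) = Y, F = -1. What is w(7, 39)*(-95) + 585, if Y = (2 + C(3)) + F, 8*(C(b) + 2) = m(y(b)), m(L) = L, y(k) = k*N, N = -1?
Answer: 5725/8 ≈ 715.63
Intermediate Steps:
y(k) = -k (y(k) = k*(-1) = -k)
C(b) = -2 - b/8 (C(b) = -2 + (-b)/8 = -2 - b/8)
Y = -11/8 (Y = (2 + (-2 - ⅛*3)) - 1 = (2 + (-2 - 3/8)) - 1 = (2 - 19/8) - 1 = -3/8 - 1 = -11/8 ≈ -1.3750)
w(Z, J) = -11/8
w(7, 39)*(-95) + 585 = -11/8*(-95) + 585 = 1045/8 + 585 = 5725/8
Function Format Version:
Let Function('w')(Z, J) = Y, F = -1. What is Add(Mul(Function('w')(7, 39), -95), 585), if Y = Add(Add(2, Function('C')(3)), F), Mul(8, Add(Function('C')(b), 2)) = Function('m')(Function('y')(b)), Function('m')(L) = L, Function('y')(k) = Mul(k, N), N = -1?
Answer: Rational(5725, 8) ≈ 715.63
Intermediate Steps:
Function('y')(k) = Mul(-1, k) (Function('y')(k) = Mul(k, -1) = Mul(-1, k))
Function('C')(b) = Add(-2, Mul(Rational(-1, 8), b)) (Function('C')(b) = Add(-2, Mul(Rational(1, 8), Mul(-1, b))) = Add(-2, Mul(Rational(-1, 8), b)))
Y = Rational(-11, 8) (Y = Add(Add(2, Add(-2, Mul(Rational(-1, 8), 3))), -1) = Add(Add(2, Add(-2, Rational(-3, 8))), -1) = Add(Add(2, Rational(-19, 8)), -1) = Add(Rational(-3, 8), -1) = Rational(-11, 8) ≈ -1.3750)
Function('w')(Z, J) = Rational(-11, 8)
Add(Mul(Function('w')(7, 39), -95), 585) = Add(Mul(Rational(-11, 8), -95), 585) = Add(Rational(1045, 8), 585) = Rational(5725, 8)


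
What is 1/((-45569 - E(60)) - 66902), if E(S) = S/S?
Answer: -1/112472 ≈ -8.8911e-6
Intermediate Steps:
E(S) = 1
1/((-45569 - E(60)) - 66902) = 1/((-45569 - 1*1) - 66902) = 1/((-45569 - 1) - 66902) = 1/(-45570 - 66902) = 1/(-112472) = -1/112472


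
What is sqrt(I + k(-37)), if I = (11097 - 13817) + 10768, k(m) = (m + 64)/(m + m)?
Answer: 5*sqrt(1762754)/74 ≈ 89.709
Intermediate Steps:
k(m) = (64 + m)/(2*m) (k(m) = (64 + m)/((2*m)) = (64 + m)*(1/(2*m)) = (64 + m)/(2*m))
I = 8048 (I = -2720 + 10768 = 8048)
sqrt(I + k(-37)) = sqrt(8048 + (1/2)*(64 - 37)/(-37)) = sqrt(8048 + (1/2)*(-1/37)*27) = sqrt(8048 - 27/74) = sqrt(595525/74) = 5*sqrt(1762754)/74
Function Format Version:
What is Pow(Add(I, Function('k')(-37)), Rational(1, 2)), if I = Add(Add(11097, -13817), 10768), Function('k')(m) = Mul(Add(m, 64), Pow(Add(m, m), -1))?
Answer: Mul(Rational(5, 74), Pow(1762754, Rational(1, 2))) ≈ 89.709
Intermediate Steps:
Function('k')(m) = Mul(Rational(1, 2), Pow(m, -1), Add(64, m)) (Function('k')(m) = Mul(Add(64, m), Pow(Mul(2, m), -1)) = Mul(Add(64, m), Mul(Rational(1, 2), Pow(m, -1))) = Mul(Rational(1, 2), Pow(m, -1), Add(64, m)))
I = 8048 (I = Add(-2720, 10768) = 8048)
Pow(Add(I, Function('k')(-37)), Rational(1, 2)) = Pow(Add(8048, Mul(Rational(1, 2), Pow(-37, -1), Add(64, -37))), Rational(1, 2)) = Pow(Add(8048, Mul(Rational(1, 2), Rational(-1, 37), 27)), Rational(1, 2)) = Pow(Add(8048, Rational(-27, 74)), Rational(1, 2)) = Pow(Rational(595525, 74), Rational(1, 2)) = Mul(Rational(5, 74), Pow(1762754, Rational(1, 2)))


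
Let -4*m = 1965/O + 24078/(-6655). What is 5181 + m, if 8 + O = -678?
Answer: 94641493503/18261320 ≈ 5182.6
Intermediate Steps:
O = -686 (O = -8 - 678 = -686)
m = 29594583/18261320 (m = -(1965/(-686) + 24078/(-6655))/4 = -(1965*(-1/686) + 24078*(-1/6655))/4 = -(-1965/686 - 24078/6655)/4 = -¼*(-29594583/4565330) = 29594583/18261320 ≈ 1.6206)
5181 + m = 5181 + 29594583/18261320 = 94641493503/18261320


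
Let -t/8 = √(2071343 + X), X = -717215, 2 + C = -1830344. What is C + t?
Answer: -1830346 - 32*√84633 ≈ -1.8397e+6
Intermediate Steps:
C = -1830346 (C = -2 - 1830344 = -1830346)
t = -32*√84633 (t = -8*√(2071343 - 717215) = -32*√84633 ≈ -9309.4)
C + t = -1830346 - 32*√84633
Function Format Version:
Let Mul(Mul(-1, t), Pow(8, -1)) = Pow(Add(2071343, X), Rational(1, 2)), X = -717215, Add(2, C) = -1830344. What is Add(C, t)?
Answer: Add(-1830346, Mul(-32, Pow(84633, Rational(1, 2)))) ≈ -1.8397e+6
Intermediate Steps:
C = -1830346 (C = Add(-2, -1830344) = -1830346)
t = Mul(-32, Pow(84633, Rational(1, 2))) (t = Mul(-8, Pow(Add(2071343, -717215), Rational(1, 2))) = Mul(-8, Pow(1354128, Rational(1, 2))) = Mul(-8, Mul(4, Pow(84633, Rational(1, 2)))) = Mul(-32, Pow(84633, Rational(1, 2))) ≈ -9309.4)
Add(C, t) = Add(-1830346, Mul(-32, Pow(84633, Rational(1, 2))))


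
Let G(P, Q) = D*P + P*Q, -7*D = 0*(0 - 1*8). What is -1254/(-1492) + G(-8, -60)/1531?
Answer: 1318017/1142126 ≈ 1.1540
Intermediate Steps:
D = 0 (D = -0*(0 - 1*8) = -0*(0 - 8) = -0*(-8) = -⅐*0 = 0)
G(P, Q) = P*Q (G(P, Q) = 0*P + P*Q = 0 + P*Q = P*Q)
-1254/(-1492) + G(-8, -60)/1531 = -1254/(-1492) - 8*(-60)/1531 = -1254*(-1/1492) + 480*(1/1531) = 627/746 + 480/1531 = 1318017/1142126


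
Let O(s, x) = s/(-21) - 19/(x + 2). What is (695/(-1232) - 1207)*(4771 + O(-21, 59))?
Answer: -433034832487/75152 ≈ -5.7621e+6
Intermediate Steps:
O(s, x) = -19/(2 + x) - s/21 (O(s, x) = s*(-1/21) - 19/(2 + x) = -s/21 - 19/(2 + x) = -19/(2 + x) - s/21)
(695/(-1232) - 1207)*(4771 + O(-21, 59)) = (695/(-1232) - 1207)*(4771 + (-399 - 2*(-21) - 1*(-21)*59)/(21*(2 + 59))) = (695*(-1/1232) - 1207)*(4771 + (1/21)*(-399 + 42 + 1239)/61) = (-695/1232 - 1207)*(4771 + (1/21)*(1/61)*882) = -1487719*(4771 + 42/61)/1232 = -1487719/1232*291073/61 = -433034832487/75152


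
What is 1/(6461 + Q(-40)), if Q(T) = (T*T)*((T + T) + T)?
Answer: -1/185539 ≈ -5.3897e-6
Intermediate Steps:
Q(T) = 3*T**3 (Q(T) = T**2*(2*T + T) = T**2*(3*T) = 3*T**3)
1/(6461 + Q(-40)) = 1/(6461 + 3*(-40)**3) = 1/(6461 + 3*(-64000)) = 1/(6461 - 192000) = 1/(-185539) = -1/185539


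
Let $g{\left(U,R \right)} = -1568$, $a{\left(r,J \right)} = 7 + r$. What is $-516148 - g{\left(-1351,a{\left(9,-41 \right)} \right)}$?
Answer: $-514580$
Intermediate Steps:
$-516148 - g{\left(-1351,a{\left(9,-41 \right)} \right)} = -516148 - -1568 = -516148 + 1568 = -514580$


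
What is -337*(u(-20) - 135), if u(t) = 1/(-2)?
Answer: 91327/2 ≈ 45664.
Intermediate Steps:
u(t) = -½
-337*(u(-20) - 135) = -337*(-½ - 135) = -337*(-271/2) = 91327/2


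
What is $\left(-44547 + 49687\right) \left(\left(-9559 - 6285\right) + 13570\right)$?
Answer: $-11688360$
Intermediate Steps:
$\left(-44547 + 49687\right) \left(\left(-9559 - 6285\right) + 13570\right) = 5140 \left(-15844 + 13570\right) = 5140 \left(-2274\right) = -11688360$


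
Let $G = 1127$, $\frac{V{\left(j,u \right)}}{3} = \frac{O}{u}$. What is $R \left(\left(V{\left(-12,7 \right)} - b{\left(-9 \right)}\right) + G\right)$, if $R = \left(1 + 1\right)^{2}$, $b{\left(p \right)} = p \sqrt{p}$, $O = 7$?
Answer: $4520 + 108 i \approx 4520.0 + 108.0 i$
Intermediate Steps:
$V{\left(j,u \right)} = \frac{21}{u}$ ($V{\left(j,u \right)} = 3 \frac{7}{u} = \frac{21}{u}$)
$b{\left(p \right)} = p^{\frac{3}{2}}$
$R = 4$ ($R = 2^{2} = 4$)
$R \left(\left(V{\left(-12,7 \right)} - b{\left(-9 \right)}\right) + G\right) = 4 \left(\left(\frac{21}{7} - \left(-9\right)^{\frac{3}{2}}\right) + 1127\right) = 4 \left(\left(21 \cdot \frac{1}{7} - - 27 i\right) + 1127\right) = 4 \left(\left(3 + 27 i\right) + 1127\right) = 4 \left(1130 + 27 i\right) = 4520 + 108 i$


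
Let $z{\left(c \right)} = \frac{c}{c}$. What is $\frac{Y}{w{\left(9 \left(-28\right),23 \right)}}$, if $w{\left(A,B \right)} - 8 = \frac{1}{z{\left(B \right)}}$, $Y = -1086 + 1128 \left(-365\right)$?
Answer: $- \frac{137602}{3} \approx -45867.0$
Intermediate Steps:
$Y = -412806$ ($Y = -1086 - 411720 = -412806$)
$z{\left(c \right)} = 1$
$w{\left(A,B \right)} = 9$ ($w{\left(A,B \right)} = 8 + 1^{-1} = 8 + 1 = 9$)
$\frac{Y}{w{\left(9 \left(-28\right),23 \right)}} = - \frac{412806}{9} = \left(-412806\right) \frac{1}{9} = - \frac{137602}{3}$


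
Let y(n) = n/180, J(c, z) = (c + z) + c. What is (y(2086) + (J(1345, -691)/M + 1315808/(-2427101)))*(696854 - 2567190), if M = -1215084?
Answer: -17574048952341900416/850711036005 ≈ -2.0658e+7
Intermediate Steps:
J(c, z) = z + 2*c
y(n) = n/180 (y(n) = n*(1/180) = n/180)
(y(2086) + (J(1345, -691)/M + 1315808/(-2427101)))*(696854 - 2567190) = ((1/180)*2086 + ((-691 + 2*1345)/(-1215084) + 1315808/(-2427101)))*(696854 - 2567190) = (1043/90 + ((-691 + 2690)*(-1/1215084) + 1315808*(-1/2427101)))*(-1870336) = (1043/90 + (1999*(-1/1215084) - 1315808/2427101))*(-1870336) = (1043/90 + (-1999/1215084 - 1315808/2427101))*(-1870336) = (1043/90 - 1603669022771/2949131591484)*(-1870336) = (488602339644737/44236973872260)*(-1870336) = -17574048952341900416/850711036005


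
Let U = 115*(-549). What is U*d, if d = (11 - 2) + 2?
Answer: -694485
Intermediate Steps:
U = -63135
d = 11 (d = 9 + 2 = 11)
U*d = -63135*11 = -694485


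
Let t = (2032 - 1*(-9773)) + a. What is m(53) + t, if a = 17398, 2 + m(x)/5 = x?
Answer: 29458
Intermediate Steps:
m(x) = -10 + 5*x
t = 29203 (t = (2032 - 1*(-9773)) + 17398 = (2032 + 9773) + 17398 = 11805 + 17398 = 29203)
m(53) + t = (-10 + 5*53) + 29203 = (-10 + 265) + 29203 = 255 + 29203 = 29458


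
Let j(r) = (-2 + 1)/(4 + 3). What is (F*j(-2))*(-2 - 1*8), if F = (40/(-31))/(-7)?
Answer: 400/1519 ≈ 0.26333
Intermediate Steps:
F = 40/217 (F = (40*(-1/31))*(-⅐) = -40/31*(-⅐) = 40/217 ≈ 0.18433)
j(r) = -⅐ (j(r) = -1/7 = -1*⅐ = -⅐)
(F*j(-2))*(-2 - 1*8) = ((40/217)*(-⅐))*(-2 - 1*8) = -40*(-2 - 8)/1519 = -40/1519*(-10) = 400/1519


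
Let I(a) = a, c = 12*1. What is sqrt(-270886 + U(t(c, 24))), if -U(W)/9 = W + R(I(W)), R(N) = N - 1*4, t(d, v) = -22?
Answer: I*sqrt(270454) ≈ 520.05*I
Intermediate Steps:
c = 12
R(N) = -4 + N (R(N) = N - 4 = -4 + N)
U(W) = 36 - 18*W (U(W) = -9*(W + (-4 + W)) = -9*(-4 + 2*W) = 36 - 18*W)
sqrt(-270886 + U(t(c, 24))) = sqrt(-270886 + (36 - 18*(-22))) = sqrt(-270886 + (36 + 396)) = sqrt(-270886 + 432) = sqrt(-270454) = I*sqrt(270454)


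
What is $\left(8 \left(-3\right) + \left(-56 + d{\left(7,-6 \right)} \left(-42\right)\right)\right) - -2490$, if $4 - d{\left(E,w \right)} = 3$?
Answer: $2368$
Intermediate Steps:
$d{\left(E,w \right)} = 1$ ($d{\left(E,w \right)} = 4 - 3 = 1$)
$\left(8 \left(-3\right) + \left(-56 + d{\left(7,-6 \right)} \left(-42\right)\right)\right) - -2490 = \left(8 \left(-3\right) + \left(-56 + 1 \left(-42\right)\right)\right) - -2490 = \left(-24 - 98\right) + 2490 = -122 + 2490 = 2368$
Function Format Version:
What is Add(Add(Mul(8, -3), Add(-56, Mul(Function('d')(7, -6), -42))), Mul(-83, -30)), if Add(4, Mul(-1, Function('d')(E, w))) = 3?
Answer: 2368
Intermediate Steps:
Function('d')(E, w) = 1 (Function('d')(E, w) = Add(4, Mul(-1, 3)) = Add(4, -3) = 1)
Add(Add(Mul(8, -3), Add(-56, Mul(Function('d')(7, -6), -42))), Mul(-83, -30)) = Add(Add(Mul(8, -3), Add(-56, Mul(1, -42))), Mul(-83, -30)) = Add(Add(-24, Add(-56, -42)), 2490) = Add(Add(-24, -98), 2490) = Add(-122, 2490) = 2368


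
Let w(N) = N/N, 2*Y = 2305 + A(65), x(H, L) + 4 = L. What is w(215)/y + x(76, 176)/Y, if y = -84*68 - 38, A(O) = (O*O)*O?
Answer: 170107/159234750 ≈ 0.0010683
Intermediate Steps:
x(H, L) = -4 + L
A(O) = O³ (A(O) = O²*O = O³)
y = -5750 (y = -5712 - 38 = -5750)
Y = 138465 (Y = (2305 + 65³)/2 = (2305 + 274625)/2 = (½)*276930 = 138465)
w(N) = 1
w(215)/y + x(76, 176)/Y = 1/(-5750) + (-4 + 176)/138465 = 1*(-1/5750) + 172*(1/138465) = -1/5750 + 172/138465 = 170107/159234750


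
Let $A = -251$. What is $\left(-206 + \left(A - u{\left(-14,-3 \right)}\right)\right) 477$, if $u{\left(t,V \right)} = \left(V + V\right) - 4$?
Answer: $-213219$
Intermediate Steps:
$u{\left(t,V \right)} = -4 + 2 V$ ($u{\left(t,V \right)} = 2 V - 4 = -4 + 2 V$)
$\left(-206 + \left(A - u{\left(-14,-3 \right)}\right)\right) 477 = \left(-206 - \left(247 - 6\right)\right) 477 = \left(-206 - 241\right) 477 = \left(-447\right) 477 = -213219$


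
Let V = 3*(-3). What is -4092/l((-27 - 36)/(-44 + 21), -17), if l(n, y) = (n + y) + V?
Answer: 94116/535 ≈ 175.92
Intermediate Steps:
V = -9
l(n, y) = -9 + n + y (l(n, y) = (n + y) - 9 = -9 + n + y)
-4092/l((-27 - 36)/(-44 + 21), -17) = -4092/(-9 + (-27 - 36)/(-44 + 21) - 17) = -4092/(-9 - 63/(-23) - 17) = -4092/(-9 - 63*(-1/23) - 17) = -4092/(-9 + 63/23 - 17) = -4092/(-535/23) = -4092*(-23/535) = 94116/535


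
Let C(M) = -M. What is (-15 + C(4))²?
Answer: 361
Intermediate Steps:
(-15 + C(4))² = (-15 - 1*4)² = (-15 - 4)² = (-19)² = 361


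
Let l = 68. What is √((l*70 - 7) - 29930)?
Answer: I*√25177 ≈ 158.67*I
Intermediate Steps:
√((l*70 - 7) - 29930) = √((68*70 - 7) - 29930) = √((4760 - 7) - 29930) = √(4753 - 29930) = √(-25177) = I*√25177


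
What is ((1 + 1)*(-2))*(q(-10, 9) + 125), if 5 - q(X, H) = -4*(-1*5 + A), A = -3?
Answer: -392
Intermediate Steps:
q(X, H) = -27 (q(X, H) = 5 - (-4)*(-1*5 - 3) = 5 - (-4)*(-5 - 3) = 5 - (-4)*(-8) = 5 - 1*32 = 5 - 32 = -27)
((1 + 1)*(-2))*(q(-10, 9) + 125) = ((1 + 1)*(-2))*(-27 + 125) = (2*(-2))*98 = -4*98 = -392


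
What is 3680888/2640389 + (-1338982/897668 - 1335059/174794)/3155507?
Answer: 788270519509490720891/565446470603082646043 ≈ 1.3941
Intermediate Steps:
3680888/2640389 + (-1338982/897668 - 1335059/174794)/3155507 = 3680888*(1/2640389) + (-1338982*1/897668 - 1335059*1/174794)*(1/3155507) = 3680888/2640389 + (-669491/448834 - 1335059/174794)*(1/3155507) = 3680888/2640389 - 10532983545/1153727797*1/3155507 = 3680888/2640389 - 10532983545/3640596139528079 = 788270519509490720891/565446470603082646043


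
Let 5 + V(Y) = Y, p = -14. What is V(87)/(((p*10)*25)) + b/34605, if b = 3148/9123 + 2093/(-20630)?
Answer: -2669494924477/113976103350375 ≈ -0.023422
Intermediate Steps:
V(Y) = -5 + Y
b = 45848801/188207490 (b = 3148*(1/9123) + 2093*(-1/20630) = 3148/9123 - 2093/20630 = 45848801/188207490 ≈ 0.24361)
V(87)/(((p*10)*25)) + b/34605 = (-5 + 87)/((-14*10*25)) + (45848801/188207490)/34605 = 82/((-140*25)) + (45848801/188207490)*(1/34605) = 82/(-3500) + 45848801/6512920191450 = 82*(-1/3500) + 45848801/6512920191450 = -41/1750 + 45848801/6512920191450 = -2669494924477/113976103350375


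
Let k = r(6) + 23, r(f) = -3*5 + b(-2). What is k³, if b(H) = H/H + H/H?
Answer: 1000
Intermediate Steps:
b(H) = 2 (b(H) = 1 + 1 = 2)
r(f) = -13 (r(f) = -3*5 + 2 = -15 + 2 = -13)
k = 10 (k = -13 + 23 = 10)
k³ = 10³ = 1000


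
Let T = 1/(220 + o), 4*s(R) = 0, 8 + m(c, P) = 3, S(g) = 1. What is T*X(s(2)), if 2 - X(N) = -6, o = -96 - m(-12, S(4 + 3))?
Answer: 8/129 ≈ 0.062016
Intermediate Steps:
m(c, P) = -5 (m(c, P) = -8 + 3 = -5)
s(R) = 0 (s(R) = (¼)*0 = 0)
o = -91 (o = -96 - 1*(-5) = -96 + 5 = -91)
X(N) = 8 (X(N) = 2 - 1*(-6) = 2 + 6 = 8)
T = 1/129 (T = 1/(220 - 91) = 1/129 ≈ 0.0077519)
T*X(s(2)) = (1/129)*8 = 8/129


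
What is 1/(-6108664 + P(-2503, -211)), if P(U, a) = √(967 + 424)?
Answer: -6108664/37315775863505 - √1391/37315775863505 ≈ -1.6370e-7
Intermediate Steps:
P(U, a) = √1391
1/(-6108664 + P(-2503, -211)) = 1/(-6108664 + √1391)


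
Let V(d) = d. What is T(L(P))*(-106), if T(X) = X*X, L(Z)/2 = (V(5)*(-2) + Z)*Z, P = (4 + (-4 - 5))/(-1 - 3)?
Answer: -1623125/32 ≈ -50723.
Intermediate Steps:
P = 5/4 (P = (4 - 9)/(-4) = -5*(-¼) = 5/4 ≈ 1.2500)
L(Z) = 2*Z*(-10 + Z) (L(Z) = 2*((5*(-2) + Z)*Z) = 2*((-10 + Z)*Z) = 2*(Z*(-10 + Z)) = 2*Z*(-10 + Z))
T(X) = X²
T(L(P))*(-106) = (2*(5/4)*(-10 + 5/4))²*(-106) = (2*(5/4)*(-35/4))²*(-106) = (-175/8)²*(-106) = (30625/64)*(-106) = -1623125/32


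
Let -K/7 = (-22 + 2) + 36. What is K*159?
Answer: -17808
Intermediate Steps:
K = -112 (K = -7*((-22 + 2) + 36) = -7*(-20 + 36) = -7*16 = -112)
K*159 = -112*159 = -17808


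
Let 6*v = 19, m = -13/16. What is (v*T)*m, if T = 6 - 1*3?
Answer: -247/32 ≈ -7.7188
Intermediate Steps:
m = -13/16 (m = -13*1/16 = -13/16 ≈ -0.81250)
v = 19/6 (v = (⅙)*19 = 19/6 ≈ 3.1667)
T = 3 (T = 6 - 3 = 3)
(v*T)*m = ((19/6)*3)*(-13/16) = (19/2)*(-13/16) = -247/32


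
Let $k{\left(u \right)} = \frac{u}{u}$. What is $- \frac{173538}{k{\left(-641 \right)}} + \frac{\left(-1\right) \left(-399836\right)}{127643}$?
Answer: $- \frac{22150511098}{127643} \approx -1.7353 \cdot 10^{5}$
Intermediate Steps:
$k{\left(u \right)} = 1$
$- \frac{173538}{k{\left(-641 \right)}} + \frac{\left(-1\right) \left(-399836\right)}{127643} = - \frac{173538}{1} + \frac{\left(-1\right) \left(-399836\right)}{127643} = \left(-173538\right) 1 + 399836 \cdot \frac{1}{127643} = -173538 + \frac{399836}{127643} = - \frac{22150511098}{127643}$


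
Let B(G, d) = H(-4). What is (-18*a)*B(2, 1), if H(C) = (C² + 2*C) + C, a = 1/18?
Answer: -4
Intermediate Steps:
a = 1/18 ≈ 0.055556
H(C) = C² + 3*C
B(G, d) = 4 (B(G, d) = -4*(3 - 4) = -4*(-1) = 4)
(-18*a)*B(2, 1) = -18*1/18*4 = -1*4 = -4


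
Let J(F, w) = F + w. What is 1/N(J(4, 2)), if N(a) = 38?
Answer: 1/38 ≈ 0.026316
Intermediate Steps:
1/N(J(4, 2)) = 1/38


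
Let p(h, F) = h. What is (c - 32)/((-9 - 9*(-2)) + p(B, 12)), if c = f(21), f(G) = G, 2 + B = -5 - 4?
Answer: 11/2 ≈ 5.5000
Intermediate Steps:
B = -11 (B = -2 + (-5 - 4) = -2 - 9 = -11)
c = 21
(c - 32)/((-9 - 9*(-2)) + p(B, 12)) = (21 - 32)/((-9 - 9*(-2)) - 11) = -11/((-9 + 18) - 11) = -11/(9 - 11) = -11/(-2) = -11*(-½) = 11/2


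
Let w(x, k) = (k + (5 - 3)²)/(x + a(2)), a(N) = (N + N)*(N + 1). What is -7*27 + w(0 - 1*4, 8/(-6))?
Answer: -566/3 ≈ -188.67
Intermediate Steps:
a(N) = 2*N*(1 + N) (a(N) = (2*N)*(1 + N) = 2*N*(1 + N))
w(x, k) = (4 + k)/(12 + x) (w(x, k) = (k + (5 - 3)²)/(x + 2*2*(1 + 2)) = (k + 2²)/(x + 2*2*3) = (k + 4)/(x + 12) = (4 + k)/(12 + x))
-7*27 + w(0 - 1*4, 8/(-6)) = -7*27 + (4 + 8/(-6))/(12 + (0 - 1*4)) = -189 + (4 + 8*(-⅙))/(12 + (0 - 4)) = -189 + (4 - 4/3)/(12 - 4) = -189 + (8/3)/8 = -189 + (⅛)*(8/3) = -189 + ⅓ = -566/3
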